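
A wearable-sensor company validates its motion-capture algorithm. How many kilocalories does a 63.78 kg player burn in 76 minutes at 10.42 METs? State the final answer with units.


kcal = MET * mass * time_hr
Convert time: 76 min = 1.2667 hr
kcal = 10.42 * 63.78 * 1.2667
kcal = 841.811 kcal

841.811 kcal


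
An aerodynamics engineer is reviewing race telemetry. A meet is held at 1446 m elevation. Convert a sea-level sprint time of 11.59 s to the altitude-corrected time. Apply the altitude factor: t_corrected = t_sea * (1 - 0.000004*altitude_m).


Correction factor = 1 - 0.000004 * 1446 = 0.994216
t_corrected = t_sea * factor = 11.59 * 0.994216
t_corrected = 11.523 s

11.523 s


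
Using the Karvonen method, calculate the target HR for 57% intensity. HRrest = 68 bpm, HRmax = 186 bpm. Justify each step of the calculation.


Target = HRrest + pct*(HRmax - HRrest)
Heart rate reserve = HRmax - HRrest = 186 - 68 = 118 bpm
Fraction = 57% = 0.57
Target = 68 + 0.57 * 118
Target = 68 + 67.26 = 135.26 bpm

135.26 bpm


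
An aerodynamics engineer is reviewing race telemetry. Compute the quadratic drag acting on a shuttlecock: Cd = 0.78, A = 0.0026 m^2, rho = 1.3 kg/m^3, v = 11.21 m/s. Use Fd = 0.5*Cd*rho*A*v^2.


Fd = 0.5 * Cd * rho * A * v^2
Fd = 0.5 * 0.78 * 1.3 * 0.0026 * 11.21^2
v^2 = 125.6641
Fd = 0.5 * 0.78 * 1.3 * 0.0026 * 125.6641 = 0.1657 N

0.1657 N


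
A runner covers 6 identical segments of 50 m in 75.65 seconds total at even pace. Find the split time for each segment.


Split time = total_time / n_laps = 75.65 / 6
Split time = 12.6083 s per lap

12.6083 s


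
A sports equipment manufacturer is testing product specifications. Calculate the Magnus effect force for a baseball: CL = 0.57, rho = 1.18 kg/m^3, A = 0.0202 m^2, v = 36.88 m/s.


FM = 0.5 * CL * rho * A * v^2
FM = 0.5 * 0.57 * 1.18 * 0.0202 * 36.88^2
v^2 = 1360.1344
FM = 0.5 * 0.57 * 1.18 * 0.0202 * 1360.1344 = 9.2397 N

9.2397 N


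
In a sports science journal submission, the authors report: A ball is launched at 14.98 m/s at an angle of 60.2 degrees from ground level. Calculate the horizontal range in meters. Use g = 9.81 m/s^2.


R = v^2 * sin(2*theta) / g
Convert angle to radians: theta = 60.2 deg = 1.0507 rad
sin(2*theta) = sin(2.1014) = 0.8625
R = 14.98^2 * 0.8625 / 9.81
R = 224.4004 * 0.8625 / 9.81 = 19.7297 m

19.7297 m


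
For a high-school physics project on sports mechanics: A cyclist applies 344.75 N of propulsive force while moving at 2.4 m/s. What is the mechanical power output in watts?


P = F * v
P = 344.75 * 2.4
P = 827.4 W

827.4 W


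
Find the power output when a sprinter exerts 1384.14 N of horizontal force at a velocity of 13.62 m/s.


P = F * v
P = 1384.14 * 13.62
P = 18851.9868 W

18851.9868 W


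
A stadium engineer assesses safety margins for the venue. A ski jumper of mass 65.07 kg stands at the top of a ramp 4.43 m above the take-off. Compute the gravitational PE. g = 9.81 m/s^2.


PE = m * g * h
PE = 65.07 * 9.81 * 4.43
PE = 638.3367 * 4.43 = 2827.8316 J

2827.8316 J


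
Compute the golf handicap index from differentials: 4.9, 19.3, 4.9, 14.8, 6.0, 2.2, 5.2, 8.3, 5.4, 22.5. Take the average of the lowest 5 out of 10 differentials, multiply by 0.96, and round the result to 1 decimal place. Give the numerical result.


All differentials: 4.9, 19.3, 4.9, 14.8, 6.0, 2.2, 5.2, 8.3, 5.4, 22.5
Sorted: 2.2, 4.9, 4.9, 5.2, 5.4, 6.0, 8.3, 14.8, 19.3, 22.5
Best 5: 2.2, 4.9, 4.9, 5.2, 5.4
Average of best = 22.6 / 5 = 4.52
Raw index = 4.52 * 0.96 = 4.3392
Handicap index = round(4.3392, 1) = 4.3

4.3


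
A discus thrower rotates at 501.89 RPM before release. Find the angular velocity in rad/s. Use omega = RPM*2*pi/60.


omega = RPM * 2 * pi / 60
omega = 501.89 * 2 * 3.14159 / 60
omega = 3153.4679 / 60 = 52.5578 rad/s

52.5578 rad/s


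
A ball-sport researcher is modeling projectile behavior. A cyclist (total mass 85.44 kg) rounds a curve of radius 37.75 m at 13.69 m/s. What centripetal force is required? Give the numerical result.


Fc = m * v^2 / r
v^2 = 13.69^2 = 187.4161
Fc = 85.44 * 187.4161 / 37.75
Fc = 16012.8316 / 37.75 = 424.181 N

424.181 N


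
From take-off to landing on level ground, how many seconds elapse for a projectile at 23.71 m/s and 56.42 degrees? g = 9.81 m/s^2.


T = 2*v*sin(theta)/g
sin(theta) = sin(56.42 deg) = 0.8331
T = 2*23.71*0.8331 / 9.81
T = 39.5063 / 9.81 = 4.0271 s

4.0271 s


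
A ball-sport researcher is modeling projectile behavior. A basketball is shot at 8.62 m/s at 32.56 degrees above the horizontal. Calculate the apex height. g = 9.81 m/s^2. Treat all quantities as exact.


H = (v*sin(theta))^2 / (2*g)
vy = v*sin(theta) = 8.62 * sin(32.56 deg) = 4.6391 m/s
H = vy^2 / (2*g) = 21.5216 / (2*9.81)
H = 21.5216 / 19.62 = 1.0969 m

1.0969 m


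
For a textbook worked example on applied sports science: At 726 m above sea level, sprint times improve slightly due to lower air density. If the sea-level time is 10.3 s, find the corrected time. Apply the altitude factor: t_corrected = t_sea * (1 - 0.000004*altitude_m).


Correction factor = 1 - 0.000004 * 726 = 0.997096
t_corrected = t_sea * factor = 10.3 * 0.997096
t_corrected = 10.2701 s

10.2701 s


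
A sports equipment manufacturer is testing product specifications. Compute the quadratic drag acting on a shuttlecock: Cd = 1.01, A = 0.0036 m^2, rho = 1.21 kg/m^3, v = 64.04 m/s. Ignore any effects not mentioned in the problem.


Fd = 0.5 * Cd * rho * A * v^2
Fd = 0.5 * 1.01 * 1.21 * 0.0036 * 64.04^2
v^2 = 4101.1216
Fd = 0.5 * 1.01 * 1.21 * 0.0036 * 4101.1216 = 9.0216 N

9.0216 N


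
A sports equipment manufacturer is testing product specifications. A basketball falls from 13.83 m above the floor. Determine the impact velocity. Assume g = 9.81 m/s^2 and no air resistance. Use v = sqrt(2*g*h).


v = sqrt(2 * g * h)
v = sqrt(2 * 9.81 * 13.83)
v = sqrt(271.3446) = 16.4725 m/s

16.4725 m/s


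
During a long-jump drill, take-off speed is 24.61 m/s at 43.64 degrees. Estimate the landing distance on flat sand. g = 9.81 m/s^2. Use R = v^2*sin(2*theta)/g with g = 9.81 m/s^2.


R = v^2 * sin(2*theta) / g
Convert angle to radians: theta = 43.64 deg = 0.7617 rad
sin(2*theta) = sin(1.5233) = 0.9989
R = 24.61^2 * 0.9989 / 9.81
R = 605.6521 * 0.9989 / 9.81 = 61.6687 m

61.6687 m


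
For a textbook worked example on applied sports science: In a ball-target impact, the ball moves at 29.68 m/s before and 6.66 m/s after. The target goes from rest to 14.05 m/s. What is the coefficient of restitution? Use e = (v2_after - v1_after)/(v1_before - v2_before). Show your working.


e = (v2_after - v1_after) / (v1_before - v2_before)
Numerator = 14.05 - 6.66 = 7.39
Denominator = 29.68 - 0 = 29.68
e = 7.39 / 29.68 = 0.249

0.249


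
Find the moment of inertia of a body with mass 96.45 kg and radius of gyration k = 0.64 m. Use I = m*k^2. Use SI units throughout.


I = m * k^2
I = 96.45 * 0.64^2
I = 96.45 * 0.4096 = 39.5059 kg*m^2

39.5059 kg*m^2


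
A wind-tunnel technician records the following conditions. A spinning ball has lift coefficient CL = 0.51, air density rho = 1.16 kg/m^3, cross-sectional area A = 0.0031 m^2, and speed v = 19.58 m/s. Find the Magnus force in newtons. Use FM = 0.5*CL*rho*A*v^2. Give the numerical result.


FM = 0.5 * CL * rho * A * v^2
FM = 0.5 * 0.51 * 1.16 * 0.0031 * 19.58^2
v^2 = 383.3764
FM = 0.5 * 0.51 * 1.16 * 0.0031 * 383.3764 = 0.3515 N

0.3515 N


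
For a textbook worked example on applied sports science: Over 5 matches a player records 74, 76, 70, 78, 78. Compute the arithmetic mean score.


Average = sum / n
Sum = 376
Average = 376 / 5 = 75.2

75.2


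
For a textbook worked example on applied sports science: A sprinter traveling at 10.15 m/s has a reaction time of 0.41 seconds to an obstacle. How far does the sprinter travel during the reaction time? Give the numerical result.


d = v * t
d = 10.15 * 0.41
d = 4.1615 m

4.1615 m


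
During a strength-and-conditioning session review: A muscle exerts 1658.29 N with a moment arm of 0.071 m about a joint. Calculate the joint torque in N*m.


tau = F * d
tau = 1658.29 * 0.071
tau = 117.7386 N*m

117.7386 N*m


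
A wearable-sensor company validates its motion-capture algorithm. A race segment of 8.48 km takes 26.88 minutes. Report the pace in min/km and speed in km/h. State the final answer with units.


Pace = time / distance = 26.88 min / 8.48 km = 3.1698 min/km
Speed = distance / time_in_hours = 8.48 / 0.448 hr
Speed = 18.9286 km/h

3.1698 min/km, 18.9286 km/h


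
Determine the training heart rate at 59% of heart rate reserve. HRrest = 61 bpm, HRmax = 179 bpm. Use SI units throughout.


Target = HRrest + pct*(HRmax - HRrest)
Heart rate reserve = HRmax - HRrest = 179 - 61 = 118 bpm
Fraction = 59% = 0.59
Target = 61 + 0.59 * 118
Target = 61 + 69.62 = 130.62 bpm

130.62 bpm


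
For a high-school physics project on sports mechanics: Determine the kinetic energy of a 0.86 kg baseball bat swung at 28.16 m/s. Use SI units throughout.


KE = 0.5 * m * v^2
KE = 0.5 * 0.86 * 28.16^2
KE = 0.5 * 0.86 * 792.9856 = 340.9838 J

340.9838 J


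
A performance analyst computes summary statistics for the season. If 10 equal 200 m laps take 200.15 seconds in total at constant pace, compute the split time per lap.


Split time = total_time / n_laps = 200.15 / 10
Split time = 20.015 s per lap

20.015 s


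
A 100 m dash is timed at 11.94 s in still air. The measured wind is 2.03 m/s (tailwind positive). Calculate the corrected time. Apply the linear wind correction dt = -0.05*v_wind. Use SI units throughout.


dt = -0.05 * v_wind = -0.05 * 2.03 = -0.1015 s
t_corrected = t_still + dt = 11.94 + (-0.1015)
t_corrected = 11.8385 s

11.8385 s


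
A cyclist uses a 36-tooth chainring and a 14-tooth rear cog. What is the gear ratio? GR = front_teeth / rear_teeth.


GR = front_teeth / rear_teeth
GR = 36 / 14
GR = 2.5714

2.5714


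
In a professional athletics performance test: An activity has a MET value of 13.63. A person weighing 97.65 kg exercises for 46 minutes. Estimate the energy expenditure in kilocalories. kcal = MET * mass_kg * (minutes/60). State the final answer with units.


kcal = MET * mass * time_hr
Convert time: 46 min = 0.7667 hr
kcal = 13.63 * 97.65 * 0.7667
kcal = 1020.41 kcal

1020.41 kcal


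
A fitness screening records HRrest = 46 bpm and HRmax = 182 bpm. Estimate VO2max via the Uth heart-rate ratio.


VO2max = 15.3 * HRmax / HRrest
VO2max = 15.3 * 182 / 46
VO2max = 2784.6 / 46 = 60.5348 mL/kg/min

60.5348 mL/kg/min


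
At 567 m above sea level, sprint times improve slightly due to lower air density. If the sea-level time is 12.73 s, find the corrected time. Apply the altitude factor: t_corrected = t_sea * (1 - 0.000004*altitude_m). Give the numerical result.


Correction factor = 1 - 0.000004 * 567 = 0.997732
t_corrected = t_sea * factor = 12.73 * 0.997732
t_corrected = 12.7011 s

12.7011 s


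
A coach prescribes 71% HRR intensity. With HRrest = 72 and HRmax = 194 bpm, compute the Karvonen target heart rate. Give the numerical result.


Target = HRrest + pct*(HRmax - HRrest)
Heart rate reserve = HRmax - HRrest = 194 - 72 = 122 bpm
Fraction = 71% = 0.71
Target = 72 + 0.71 * 122
Target = 72 + 86.62 = 158.62 bpm

158.62 bpm


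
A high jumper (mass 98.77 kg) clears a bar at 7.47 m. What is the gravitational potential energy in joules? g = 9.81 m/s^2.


PE = m * g * h
PE = 98.77 * 9.81 * 7.47
PE = 968.9337 * 7.47 = 7237.9347 J

7237.9347 J


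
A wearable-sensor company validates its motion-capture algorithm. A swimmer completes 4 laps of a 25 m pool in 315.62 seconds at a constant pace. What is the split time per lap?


Split time = total_time / n_laps = 315.62 / 4
Split time = 78.905 s per lap

78.905 s


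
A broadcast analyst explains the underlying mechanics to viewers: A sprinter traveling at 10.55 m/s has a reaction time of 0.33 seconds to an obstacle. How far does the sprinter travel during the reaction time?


d = v * t
d = 10.55 * 0.33
d = 3.4815 m

3.4815 m


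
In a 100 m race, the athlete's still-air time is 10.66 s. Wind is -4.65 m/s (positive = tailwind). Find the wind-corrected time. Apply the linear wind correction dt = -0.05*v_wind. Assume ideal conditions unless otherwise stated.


dt = -0.05 * v_wind = -0.05 * -4.65 = 0.2325 s
t_corrected = t_still + dt = 10.66 + (0.2325)
t_corrected = 10.8925 s

10.8925 s


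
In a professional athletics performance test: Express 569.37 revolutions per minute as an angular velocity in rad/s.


omega = RPM * 2 * pi / 60
omega = 569.37 * 2 * 3.14159 / 60
omega = 3577.4572 / 60 = 59.6243 rad/s

59.6243 rad/s


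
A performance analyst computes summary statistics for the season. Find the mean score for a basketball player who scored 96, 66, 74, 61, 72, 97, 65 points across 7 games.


Average = sum / n
Sum = 531
Average = 531 / 7 = 75.8571

75.8571


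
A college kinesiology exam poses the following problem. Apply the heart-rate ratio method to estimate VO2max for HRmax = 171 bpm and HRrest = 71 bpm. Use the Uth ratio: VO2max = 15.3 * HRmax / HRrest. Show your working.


VO2max = 15.3 * HRmax / HRrest
VO2max = 15.3 * 171 / 71
VO2max = 2616.3 / 71 = 36.8493 mL/kg/min

36.8493 mL/kg/min


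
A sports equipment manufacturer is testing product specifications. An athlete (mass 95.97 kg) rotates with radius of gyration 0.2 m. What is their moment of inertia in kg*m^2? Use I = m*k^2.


I = m * k^2
I = 95.97 * 0.2^2
I = 95.97 * 0.04 = 3.8388 kg*m^2

3.8388 kg*m^2


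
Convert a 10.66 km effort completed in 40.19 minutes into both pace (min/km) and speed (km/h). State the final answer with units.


Pace = time / distance = 40.19 min / 10.66 km = 3.7702 min/km
Speed = distance / time_in_hours = 10.66 / 0.6698 hr
Speed = 15.9144 km/h

3.7702 min/km, 15.9144 km/h


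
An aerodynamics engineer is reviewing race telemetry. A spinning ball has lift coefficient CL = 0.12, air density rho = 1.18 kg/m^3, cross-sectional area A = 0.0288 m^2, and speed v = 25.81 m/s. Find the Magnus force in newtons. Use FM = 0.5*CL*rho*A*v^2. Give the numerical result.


FM = 0.5 * CL * rho * A * v^2
FM = 0.5 * 0.12 * 1.18 * 0.0288 * 25.81^2
v^2 = 666.1561
FM = 0.5 * 0.12 * 1.18 * 0.0288 * 666.1561 = 1.3583 N

1.3583 N


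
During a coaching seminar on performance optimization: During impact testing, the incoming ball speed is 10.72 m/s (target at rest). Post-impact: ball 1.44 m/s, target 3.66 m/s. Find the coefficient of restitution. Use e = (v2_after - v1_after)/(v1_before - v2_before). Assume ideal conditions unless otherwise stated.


e = (v2_after - v1_after) / (v1_before - v2_before)
Numerator = 3.66 - 1.44 = 2.22
Denominator = 10.72 - 0 = 10.72
e = 2.22 / 10.72 = 0.2071

0.2071


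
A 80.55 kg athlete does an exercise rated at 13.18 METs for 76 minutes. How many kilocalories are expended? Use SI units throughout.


kcal = MET * mass * time_hr
Convert time: 76 min = 1.2667 hr
kcal = 13.18 * 80.55 * 1.2667
kcal = 1344.7554 kcal

1344.7554 kcal


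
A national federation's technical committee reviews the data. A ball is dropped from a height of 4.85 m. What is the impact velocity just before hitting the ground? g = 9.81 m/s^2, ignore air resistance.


v = sqrt(2 * g * h)
v = sqrt(2 * 9.81 * 4.85)
v = sqrt(95.157) = 9.7548 m/s

9.7548 m/s


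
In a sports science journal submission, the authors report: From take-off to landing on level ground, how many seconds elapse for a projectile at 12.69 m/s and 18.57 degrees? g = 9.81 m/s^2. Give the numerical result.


T = 2*v*sin(theta)/g
sin(theta) = sin(18.57 deg) = 0.3185
T = 2*12.69*0.3185 / 9.81
T = 8.0826 / 9.81 = 0.8239 s

0.8239 s


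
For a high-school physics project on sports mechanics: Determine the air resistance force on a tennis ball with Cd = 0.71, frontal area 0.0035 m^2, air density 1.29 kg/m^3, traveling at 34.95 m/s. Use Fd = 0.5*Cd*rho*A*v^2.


Fd = 0.5 * Cd * rho * A * v^2
Fd = 0.5 * 0.71 * 1.29 * 0.0035 * 34.95^2
v^2 = 1221.5025
Fd = 0.5 * 0.71 * 1.29 * 0.0035 * 1221.5025 = 1.9579 N

1.9579 N


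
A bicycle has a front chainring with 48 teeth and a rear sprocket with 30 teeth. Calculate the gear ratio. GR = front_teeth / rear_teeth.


GR = front_teeth / rear_teeth
GR = 48 / 30
GR = 1.6

1.6


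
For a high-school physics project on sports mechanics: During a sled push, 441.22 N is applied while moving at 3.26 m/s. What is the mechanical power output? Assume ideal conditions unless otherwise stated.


P = F * v
P = 441.22 * 3.26
P = 1438.3772 W

1438.3772 W


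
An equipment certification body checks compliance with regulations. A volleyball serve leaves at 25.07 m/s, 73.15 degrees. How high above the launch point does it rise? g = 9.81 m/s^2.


H = (v*sin(theta))^2 / (2*g)
vy = v*sin(theta) = 25.07 * sin(73.15 deg) = 23.9937 m/s
H = vy^2 / (2*g) = 575.6961 / (2*9.81)
H = 575.6961 / 19.62 = 29.3423 m

29.3423 m


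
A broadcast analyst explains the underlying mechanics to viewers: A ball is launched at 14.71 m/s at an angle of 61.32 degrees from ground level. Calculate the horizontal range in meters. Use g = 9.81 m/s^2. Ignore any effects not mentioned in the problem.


R = v^2 * sin(2*theta) / g
Convert angle to radians: theta = 61.32 deg = 1.0702 rad
sin(2*theta) = sin(2.1405) = 0.8421
R = 14.71^2 * 0.8421 / 9.81
R = 216.3841 * 0.8421 / 9.81 = 18.5741 m

18.5741 m


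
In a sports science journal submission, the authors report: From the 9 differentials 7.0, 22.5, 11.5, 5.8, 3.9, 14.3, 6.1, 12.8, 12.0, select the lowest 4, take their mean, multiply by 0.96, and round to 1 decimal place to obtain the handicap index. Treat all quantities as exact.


All differentials: 7.0, 22.5, 11.5, 5.8, 3.9, 14.3, 6.1, 12.8, 12.0
Sorted: 3.9, 5.8, 6.1, 7.0, 11.5, 12.0, 12.8, 14.3, 22.5
Best 4: 3.9, 5.8, 6.1, 7.0
Average of best = 22.8 / 4 = 5.7
Raw index = 5.7 * 0.96 = 5.472
Handicap index = round(5.472, 1) = 5.5

5.5


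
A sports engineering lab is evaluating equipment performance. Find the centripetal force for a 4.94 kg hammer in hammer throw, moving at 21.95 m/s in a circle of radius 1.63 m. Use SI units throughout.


Fc = m * v^2 / r
v^2 = 21.95^2 = 481.8025
Fc = 4.94 * 481.8025 / 1.63
Fc = 2380.1044 / 1.63 = 1460.1867 N

1460.1867 N


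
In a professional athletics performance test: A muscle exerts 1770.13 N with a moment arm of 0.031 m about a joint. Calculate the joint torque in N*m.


tau = F * d
tau = 1770.13 * 0.031
tau = 54.874 N*m

54.874 N*m


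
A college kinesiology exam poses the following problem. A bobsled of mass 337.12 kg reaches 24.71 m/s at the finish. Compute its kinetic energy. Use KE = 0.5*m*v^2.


KE = 0.5 * m * v^2
KE = 0.5 * 337.12 * 24.71^2
KE = 0.5 * 337.12 * 610.5841 = 102920.0559 J

102920.0559 J


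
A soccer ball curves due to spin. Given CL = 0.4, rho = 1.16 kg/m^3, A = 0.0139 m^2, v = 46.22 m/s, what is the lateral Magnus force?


FM = 0.5 * CL * rho * A * v^2
FM = 0.5 * 0.4 * 1.16 * 0.0139 * 46.22^2
v^2 = 2136.2884
FM = 0.5 * 0.4 * 1.16 * 0.0139 * 2136.2884 = 6.8891 N

6.8891 N


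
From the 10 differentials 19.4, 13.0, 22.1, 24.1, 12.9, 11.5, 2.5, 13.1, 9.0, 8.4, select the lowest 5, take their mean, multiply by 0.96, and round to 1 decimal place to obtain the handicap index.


All differentials: 19.4, 13.0, 22.1, 24.1, 12.9, 11.5, 2.5, 13.1, 9.0, 8.4
Sorted: 2.5, 8.4, 9.0, 11.5, 12.9, 13.0, 13.1, 19.4, 22.1, 24.1
Best 5: 2.5, 8.4, 9.0, 11.5, 12.9
Average of best = 44.3 / 5 = 8.86
Raw index = 8.86 * 0.96 = 8.5056
Handicap index = round(8.5056, 1) = 8.5

8.5


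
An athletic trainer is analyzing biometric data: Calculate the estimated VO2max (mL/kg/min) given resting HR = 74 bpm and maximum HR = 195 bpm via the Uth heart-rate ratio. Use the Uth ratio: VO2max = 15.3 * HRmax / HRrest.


VO2max = 15.3 * HRmax / HRrest
VO2max = 15.3 * 195 / 74
VO2max = 2983.5 / 74 = 40.3176 mL/kg/min

40.3176 mL/kg/min


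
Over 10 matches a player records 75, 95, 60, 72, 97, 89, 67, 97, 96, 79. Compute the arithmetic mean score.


Average = sum / n
Sum = 827
Average = 827 / 10 = 82.7

82.7


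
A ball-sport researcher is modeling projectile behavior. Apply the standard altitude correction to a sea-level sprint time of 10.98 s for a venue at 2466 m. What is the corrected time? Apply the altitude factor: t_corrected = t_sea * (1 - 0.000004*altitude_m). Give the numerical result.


Correction factor = 1 - 0.000004 * 2466 = 0.990136
t_corrected = t_sea * factor = 10.98 * 0.990136
t_corrected = 10.8717 s

10.8717 s


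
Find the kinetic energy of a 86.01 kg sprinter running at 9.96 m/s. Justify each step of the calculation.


KE = 0.5 * m * v^2
KE = 0.5 * 86.01 * 9.96^2
KE = 0.5 * 86.01 * 99.2016 = 4266.1648 J

4266.1648 J


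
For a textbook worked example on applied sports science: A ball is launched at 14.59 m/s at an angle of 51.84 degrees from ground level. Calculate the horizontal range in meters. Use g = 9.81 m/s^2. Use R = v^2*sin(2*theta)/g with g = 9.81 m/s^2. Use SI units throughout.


R = v^2 * sin(2*theta) / g
Convert angle to radians: theta = 51.84 deg = 0.9048 rad
sin(2*theta) = sin(1.8096) = 0.9716
R = 14.59^2 * 0.9716 / 9.81
R = 212.8681 * 0.9716 / 9.81 = 21.0835 m

21.0835 m


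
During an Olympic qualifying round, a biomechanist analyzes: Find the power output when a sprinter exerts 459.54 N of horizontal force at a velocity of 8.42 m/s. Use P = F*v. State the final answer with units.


P = F * v
P = 459.54 * 8.42
P = 3869.3268 W

3869.3268 W


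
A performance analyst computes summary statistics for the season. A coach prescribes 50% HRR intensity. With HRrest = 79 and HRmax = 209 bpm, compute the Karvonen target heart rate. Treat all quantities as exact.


Target = HRrest + pct*(HRmax - HRrest)
Heart rate reserve = HRmax - HRrest = 209 - 79 = 130 bpm
Fraction = 50% = 0.5
Target = 79 + 0.5 * 130
Target = 79 + 65 = 144 bpm

144 bpm


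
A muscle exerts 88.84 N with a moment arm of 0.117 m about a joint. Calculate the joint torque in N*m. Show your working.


tau = F * d
tau = 88.84 * 0.117
tau = 10.3943 N*m

10.3943 N*m


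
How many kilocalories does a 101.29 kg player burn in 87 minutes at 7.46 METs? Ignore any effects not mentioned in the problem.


kcal = MET * mass * time_hr
Convert time: 87 min = 1.45 hr
kcal = 7.46 * 101.29 * 1.45
kcal = 1095.6539 kcal

1095.6539 kcal


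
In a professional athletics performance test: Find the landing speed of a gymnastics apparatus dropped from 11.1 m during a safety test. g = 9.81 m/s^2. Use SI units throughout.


v = sqrt(2 * g * h)
v = sqrt(2 * 9.81 * 11.1)
v = sqrt(217.782) = 14.7574 m/s

14.7574 m/s


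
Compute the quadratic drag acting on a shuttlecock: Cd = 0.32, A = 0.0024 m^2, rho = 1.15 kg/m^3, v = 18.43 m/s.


Fd = 0.5 * Cd * rho * A * v^2
Fd = 0.5 * 0.32 * 1.15 * 0.0024 * 18.43^2
v^2 = 339.6649
Fd = 0.5 * 0.32 * 1.15 * 0.0024 * 339.6649 = 0.15 N

0.15 N


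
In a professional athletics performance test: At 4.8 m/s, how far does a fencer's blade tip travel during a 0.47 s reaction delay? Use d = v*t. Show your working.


d = v * t
d = 4.8 * 0.47
d = 2.256 m

2.256 m


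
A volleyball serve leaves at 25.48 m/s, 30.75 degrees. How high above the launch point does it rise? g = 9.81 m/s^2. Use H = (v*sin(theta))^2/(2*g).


H = (v*sin(theta))^2 / (2*g)
vy = v*sin(theta) = 25.48 * sin(30.75 deg) = 13.0277 m/s
H = vy^2 / (2*g) = 169.7222 / (2*9.81)
H = 169.7222 / 19.62 = 8.6505 m

8.6505 m


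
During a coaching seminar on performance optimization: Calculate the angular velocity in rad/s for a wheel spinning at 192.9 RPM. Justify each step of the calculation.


omega = RPM * 2 * pi / 60
omega = 192.9 * 2 * 3.14159 / 60
omega = 1212.0264 / 60 = 20.2004 rad/s

20.2004 rad/s


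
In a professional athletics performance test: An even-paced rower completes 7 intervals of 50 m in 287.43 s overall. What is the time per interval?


Split time = total_time / n_laps = 287.43 / 7
Split time = 41.0614 s per lap

41.0614 s


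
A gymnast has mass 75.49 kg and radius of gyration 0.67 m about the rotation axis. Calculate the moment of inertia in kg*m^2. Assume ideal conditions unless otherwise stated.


I = m * k^2
I = 75.49 * 0.67^2
I = 75.49 * 0.4489 = 33.8875 kg*m^2

33.8875 kg*m^2


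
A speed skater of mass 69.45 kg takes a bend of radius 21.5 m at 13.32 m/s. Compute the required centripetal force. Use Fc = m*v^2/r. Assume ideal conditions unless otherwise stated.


Fc = m * v^2 / r
v^2 = 13.32^2 = 177.4224
Fc = 69.45 * 177.4224 / 21.5
Fc = 12321.9857 / 21.5 = 573.1156 N

573.1156 N


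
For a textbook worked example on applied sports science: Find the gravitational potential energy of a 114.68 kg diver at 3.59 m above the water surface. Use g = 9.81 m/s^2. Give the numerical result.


PE = m * g * h
PE = 114.68 * 9.81 * 3.59
PE = 1125.0108 * 3.59 = 4038.7888 J

4038.7888 J


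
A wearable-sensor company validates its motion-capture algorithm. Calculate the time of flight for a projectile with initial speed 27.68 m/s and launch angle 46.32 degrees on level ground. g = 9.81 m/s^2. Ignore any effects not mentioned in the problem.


T = 2*v*sin(theta)/g
sin(theta) = sin(46.32 deg) = 0.7232
T = 2*27.68*0.7232 / 9.81
T = 40.0368 / 9.81 = 4.0812 s

4.0812 s


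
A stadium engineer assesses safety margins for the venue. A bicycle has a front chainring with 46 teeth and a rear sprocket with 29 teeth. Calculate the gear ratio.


GR = front_teeth / rear_teeth
GR = 46 / 29
GR = 1.5862

1.5862


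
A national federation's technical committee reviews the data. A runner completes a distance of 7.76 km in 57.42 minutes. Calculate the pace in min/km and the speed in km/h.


Pace = time / distance = 57.42 min / 7.76 km = 7.3995 min/km
Speed = distance / time_in_hours = 7.76 / 0.957 hr
Speed = 8.1087 km/h

7.3995 min/km, 8.1087 km/h


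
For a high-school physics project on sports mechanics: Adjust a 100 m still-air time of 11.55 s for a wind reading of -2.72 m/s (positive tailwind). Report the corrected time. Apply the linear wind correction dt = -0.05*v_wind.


dt = -0.05 * v_wind = -0.05 * -2.72 = 0.136 s
t_corrected = t_still + dt = 11.55 + (0.136)
t_corrected = 11.686 s

11.686 s


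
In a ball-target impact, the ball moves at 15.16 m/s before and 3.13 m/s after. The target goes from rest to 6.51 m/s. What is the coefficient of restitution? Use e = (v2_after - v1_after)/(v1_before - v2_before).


e = (v2_after - v1_after) / (v1_before - v2_before)
Numerator = 6.51 - 3.13 = 3.38
Denominator = 15.16 - 0 = 15.16
e = 3.38 / 15.16 = 0.223

0.223


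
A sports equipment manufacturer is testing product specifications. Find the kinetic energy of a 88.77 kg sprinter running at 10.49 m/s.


KE = 0.5 * m * v^2
KE = 0.5 * 88.77 * 10.49^2
KE = 0.5 * 88.77 * 110.0401 = 4884.1298 J

4884.1298 J


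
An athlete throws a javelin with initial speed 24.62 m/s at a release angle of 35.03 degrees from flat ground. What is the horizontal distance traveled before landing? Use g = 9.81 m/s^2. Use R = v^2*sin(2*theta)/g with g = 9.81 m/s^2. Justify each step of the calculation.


R = v^2 * sin(2*theta) / g
Convert angle to radians: theta = 35.03 deg = 0.6114 rad
sin(2*theta) = sin(1.2228) = 0.9401
R = 24.62^2 * 0.9401 / 9.81
R = 606.1444 * 0.9401 / 9.81 = 58.0842 m

58.0842 m


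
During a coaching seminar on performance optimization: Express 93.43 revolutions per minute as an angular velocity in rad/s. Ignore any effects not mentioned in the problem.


omega = RPM * 2 * pi / 60
omega = 93.43 * 2 * 3.14159 / 60
omega = 587.038 / 60 = 9.784 rad/s

9.784 rad/s


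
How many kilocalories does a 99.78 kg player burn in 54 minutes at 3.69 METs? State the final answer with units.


kcal = MET * mass * time_hr
Convert time: 54 min = 0.9 hr
kcal = 3.69 * 99.78 * 0.9
kcal = 331.3694 kcal

331.3694 kcal


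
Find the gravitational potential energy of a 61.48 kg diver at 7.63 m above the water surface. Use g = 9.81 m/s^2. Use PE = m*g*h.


PE = m * g * h
PE = 61.48 * 9.81 * 7.63
PE = 603.1188 * 7.63 = 4601.7964 J

4601.7964 J


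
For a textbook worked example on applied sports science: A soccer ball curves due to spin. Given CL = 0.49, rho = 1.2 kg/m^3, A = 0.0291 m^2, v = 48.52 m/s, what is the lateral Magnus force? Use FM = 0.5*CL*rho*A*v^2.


FM = 0.5 * CL * rho * A * v^2
FM = 0.5 * 0.49 * 1.2 * 0.0291 * 48.52^2
v^2 = 2354.1904
FM = 0.5 * 0.49 * 1.2 * 0.0291 * 2354.1904 = 20.141 N

20.141 N


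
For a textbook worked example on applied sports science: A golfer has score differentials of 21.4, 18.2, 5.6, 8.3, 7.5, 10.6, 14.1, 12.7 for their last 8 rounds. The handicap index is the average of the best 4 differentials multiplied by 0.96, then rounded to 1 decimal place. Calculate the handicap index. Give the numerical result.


All differentials: 21.4, 18.2, 5.6, 8.3, 7.5, 10.6, 14.1, 12.7
Sorted: 5.6, 7.5, 8.3, 10.6, 12.7, 14.1, 18.2, 21.4
Best 4: 5.6, 7.5, 8.3, 10.6
Average of best = 32 / 4 = 8
Raw index = 8 * 0.96 = 7.68
Handicap index = round(7.68, 1) = 7.7

7.7


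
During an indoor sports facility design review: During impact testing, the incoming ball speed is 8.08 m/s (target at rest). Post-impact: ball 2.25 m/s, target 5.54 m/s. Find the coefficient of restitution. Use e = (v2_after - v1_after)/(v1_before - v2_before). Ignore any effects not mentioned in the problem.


e = (v2_after - v1_after) / (v1_before - v2_before)
Numerator = 5.54 - 2.25 = 3.29
Denominator = 8.08 - 0 = 8.08
e = 3.29 / 8.08 = 0.4072

0.4072


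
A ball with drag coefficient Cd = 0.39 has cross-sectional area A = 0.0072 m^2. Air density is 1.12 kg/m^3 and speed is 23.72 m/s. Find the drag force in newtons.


Fd = 0.5 * Cd * rho * A * v^2
Fd = 0.5 * 0.39 * 1.12 * 0.0072 * 23.72^2
v^2 = 562.6384
Fd = 0.5 * 0.39 * 1.12 * 0.0072 * 562.6384 = 0.8847 N

0.8847 N


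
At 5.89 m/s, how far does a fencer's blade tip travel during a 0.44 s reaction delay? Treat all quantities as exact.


d = v * t
d = 5.89 * 0.44
d = 2.5916 m

2.5916 m


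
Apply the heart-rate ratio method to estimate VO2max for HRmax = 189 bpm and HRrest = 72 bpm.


VO2max = 15.3 * HRmax / HRrest
VO2max = 15.3 * 189 / 72
VO2max = 2891.7 / 72 = 40.1625 mL/kg/min

40.1625 mL/kg/min


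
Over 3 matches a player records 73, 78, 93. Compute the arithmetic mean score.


Average = sum / n
Sum = 244
Average = 244 / 3 = 81.3333

81.3333


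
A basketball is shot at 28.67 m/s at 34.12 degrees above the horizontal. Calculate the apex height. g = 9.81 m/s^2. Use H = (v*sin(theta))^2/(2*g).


H = (v*sin(theta))^2 / (2*g)
vy = v*sin(theta) = 28.67 * sin(34.12 deg) = 16.0818 m/s
H = vy^2 / (2*g) = 258.6245 / (2*9.81)
H = 258.6245 / 19.62 = 13.1817 m

13.1817 m


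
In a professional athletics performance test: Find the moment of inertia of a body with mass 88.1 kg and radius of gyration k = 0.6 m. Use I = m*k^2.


I = m * k^2
I = 88.1 * 0.6^2
I = 88.1 * 0.36 = 31.716 kg*m^2

31.716 kg*m^2


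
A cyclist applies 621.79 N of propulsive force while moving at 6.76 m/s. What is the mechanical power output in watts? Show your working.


P = F * v
P = 621.79 * 6.76
P = 4203.3004 W

4203.3004 W


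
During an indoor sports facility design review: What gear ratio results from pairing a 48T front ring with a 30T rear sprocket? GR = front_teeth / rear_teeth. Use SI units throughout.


GR = front_teeth / rear_teeth
GR = 48 / 30
GR = 1.6

1.6


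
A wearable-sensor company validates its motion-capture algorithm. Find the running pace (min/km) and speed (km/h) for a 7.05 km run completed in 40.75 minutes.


Pace = time / distance = 40.75 min / 7.05 km = 5.7801 min/km
Speed = distance / time_in_hours = 7.05 / 0.6792 hr
Speed = 10.3804 km/h

5.7801 min/km, 10.3804 km/h


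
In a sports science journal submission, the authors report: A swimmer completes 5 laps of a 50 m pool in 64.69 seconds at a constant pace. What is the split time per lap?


Split time = total_time / n_laps = 64.69 / 5
Split time = 12.938 s per lap

12.938 s


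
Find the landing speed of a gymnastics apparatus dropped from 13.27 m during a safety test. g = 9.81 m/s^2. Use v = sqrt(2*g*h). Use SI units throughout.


v = sqrt(2 * g * h)
v = sqrt(2 * 9.81 * 13.27)
v = sqrt(260.3574) = 16.1356 m/s

16.1356 m/s


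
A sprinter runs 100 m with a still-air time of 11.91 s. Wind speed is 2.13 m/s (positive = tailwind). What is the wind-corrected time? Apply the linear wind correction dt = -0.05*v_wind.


dt = -0.05 * v_wind = -0.05 * 2.13 = -0.1065 s
t_corrected = t_still + dt = 11.91 + (-0.1065)
t_corrected = 11.8035 s

11.8035 s


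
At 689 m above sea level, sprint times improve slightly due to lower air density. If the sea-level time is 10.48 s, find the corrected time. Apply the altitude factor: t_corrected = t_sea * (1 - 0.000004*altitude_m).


Correction factor = 1 - 0.000004 * 689 = 0.997244
t_corrected = t_sea * factor = 10.48 * 0.997244
t_corrected = 10.4511 s

10.4511 s


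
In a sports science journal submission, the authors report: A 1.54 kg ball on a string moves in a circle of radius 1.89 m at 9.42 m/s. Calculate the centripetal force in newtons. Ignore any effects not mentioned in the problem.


Fc = m * v^2 / r
v^2 = 9.42^2 = 88.7364
Fc = 1.54 * 88.7364 / 1.89
Fc = 136.6541 / 1.89 = 72.3037 N

72.3037 N


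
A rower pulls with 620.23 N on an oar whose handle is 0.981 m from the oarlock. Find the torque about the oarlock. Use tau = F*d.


tau = F * d
tau = 620.23 * 0.981
tau = 608.4456 N*m

608.4456 N*m


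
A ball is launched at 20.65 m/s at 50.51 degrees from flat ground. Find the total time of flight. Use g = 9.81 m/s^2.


T = 2*v*sin(theta)/g
sin(theta) = sin(50.51 deg) = 0.7717
T = 2*20.65*0.7717 / 9.81
T = 31.8727 / 9.81 = 3.249 s

3.249 s


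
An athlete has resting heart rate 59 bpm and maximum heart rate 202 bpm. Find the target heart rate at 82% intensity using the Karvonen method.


Target = HRrest + pct*(HRmax - HRrest)
Heart rate reserve = HRmax - HRrest = 202 - 59 = 143 bpm
Fraction = 82% = 0.82
Target = 59 + 0.82 * 143
Target = 59 + 117.26 = 176.26 bpm

176.26 bpm


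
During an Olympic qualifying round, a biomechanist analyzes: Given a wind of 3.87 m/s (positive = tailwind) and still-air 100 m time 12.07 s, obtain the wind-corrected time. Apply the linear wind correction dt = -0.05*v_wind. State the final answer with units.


dt = -0.05 * v_wind = -0.05 * 3.87 = -0.1935 s
t_corrected = t_still + dt = 12.07 + (-0.1935)
t_corrected = 11.8765 s

11.8765 s


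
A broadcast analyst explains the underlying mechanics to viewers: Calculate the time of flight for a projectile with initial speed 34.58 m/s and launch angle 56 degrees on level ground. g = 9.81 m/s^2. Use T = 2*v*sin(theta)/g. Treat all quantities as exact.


T = 2*v*sin(theta)/g
sin(theta) = sin(56 deg) = 0.829
T = 2*34.58*0.829 / 9.81
T = 57.3362 / 9.81 = 5.8447 s

5.8447 s


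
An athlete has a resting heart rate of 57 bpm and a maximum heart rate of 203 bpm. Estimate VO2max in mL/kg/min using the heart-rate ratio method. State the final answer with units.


VO2max = 15.3 * HRmax / HRrest
VO2max = 15.3 * 203 / 57
VO2max = 3105.9 / 57 = 54.4895 mL/kg/min

54.4895 mL/kg/min


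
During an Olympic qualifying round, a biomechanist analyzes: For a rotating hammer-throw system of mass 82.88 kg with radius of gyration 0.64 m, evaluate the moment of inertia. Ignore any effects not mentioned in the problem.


I = m * k^2
I = 82.88 * 0.64^2
I = 82.88 * 0.4096 = 33.9476 kg*m^2

33.9476 kg*m^2


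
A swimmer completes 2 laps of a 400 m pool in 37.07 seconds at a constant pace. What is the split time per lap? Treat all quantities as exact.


Split time = total_time / n_laps = 37.07 / 2
Split time = 18.535 s per lap

18.535 s


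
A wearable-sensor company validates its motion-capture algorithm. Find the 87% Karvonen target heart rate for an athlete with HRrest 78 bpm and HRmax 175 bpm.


Target = HRrest + pct*(HRmax - HRrest)
Heart rate reserve = HRmax - HRrest = 175 - 78 = 97 bpm
Fraction = 87% = 0.87
Target = 78 + 0.87 * 97
Target = 78 + 84.39 = 162.39 bpm

162.39 bpm


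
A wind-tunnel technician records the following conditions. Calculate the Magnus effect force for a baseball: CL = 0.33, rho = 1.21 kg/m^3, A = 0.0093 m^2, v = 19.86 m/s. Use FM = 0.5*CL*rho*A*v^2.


FM = 0.5 * CL * rho * A * v^2
FM = 0.5 * 0.33 * 1.21 * 0.0093 * 19.86^2
v^2 = 394.4196
FM = 0.5 * 0.33 * 1.21 * 0.0093 * 394.4196 = 0.7323 N

0.7323 N


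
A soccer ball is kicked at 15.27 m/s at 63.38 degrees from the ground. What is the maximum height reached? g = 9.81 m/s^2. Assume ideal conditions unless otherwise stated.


H = (v*sin(theta))^2 / (2*g)
vy = v*sin(theta) = 15.27 * sin(63.38 deg) = 13.6513 m/s
H = vy^2 / (2*g) = 186.3593 / (2*9.81)
H = 186.3593 / 19.62 = 9.4984 m

9.4984 m


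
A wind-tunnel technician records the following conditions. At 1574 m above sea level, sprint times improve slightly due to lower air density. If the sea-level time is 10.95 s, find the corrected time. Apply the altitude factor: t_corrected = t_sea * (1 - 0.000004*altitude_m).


Correction factor = 1 - 0.000004 * 1574 = 0.993704
t_corrected = t_sea * factor = 10.95 * 0.993704
t_corrected = 10.8811 s

10.8811 s


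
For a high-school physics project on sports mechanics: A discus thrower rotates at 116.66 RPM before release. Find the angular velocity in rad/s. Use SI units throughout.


omega = RPM * 2 * pi / 60
omega = 116.66 * 2 * 3.14159 / 60
omega = 732.9964 / 60 = 12.2166 rad/s

12.2166 rad/s


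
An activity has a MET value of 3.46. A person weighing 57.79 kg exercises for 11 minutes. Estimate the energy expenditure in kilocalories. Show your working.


kcal = MET * mass * time_hr
Convert time: 11 min = 0.1833 hr
kcal = 3.46 * 57.79 * 0.1833
kcal = 36.6581 kcal

36.6581 kcal


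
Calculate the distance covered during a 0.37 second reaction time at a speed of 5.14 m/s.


d = v * t
d = 5.14 * 0.37
d = 1.9018 m

1.9018 m


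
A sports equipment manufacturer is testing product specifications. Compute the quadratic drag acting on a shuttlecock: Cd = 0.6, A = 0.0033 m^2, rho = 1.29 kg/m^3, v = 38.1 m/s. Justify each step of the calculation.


Fd = 0.5 * Cd * rho * A * v^2
Fd = 0.5 * 0.6 * 1.29 * 0.0033 * 38.1^2
v^2 = 1451.61
Fd = 0.5 * 0.6 * 1.29 * 0.0033 * 1451.61 = 1.8539 N

1.8539 N


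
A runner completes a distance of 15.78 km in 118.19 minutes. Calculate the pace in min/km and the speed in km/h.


Pace = time / distance = 118.19 min / 15.78 km = 7.4899 min/km
Speed = distance / time_in_hours = 15.78 / 1.9698 hr
Speed = 8.0108 km/h

7.4899 min/km, 8.0108 km/h


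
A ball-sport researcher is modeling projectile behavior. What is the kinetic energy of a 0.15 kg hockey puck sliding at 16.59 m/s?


KE = 0.5 * m * v^2
KE = 0.5 * 0.15 * 16.59^2
KE = 0.5 * 0.15 * 275.2281 = 20.6421 J

20.6421 J


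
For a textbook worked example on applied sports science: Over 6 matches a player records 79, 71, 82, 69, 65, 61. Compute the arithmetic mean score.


Average = sum / n
Sum = 427
Average = 427 / 6 = 71.1667

71.1667


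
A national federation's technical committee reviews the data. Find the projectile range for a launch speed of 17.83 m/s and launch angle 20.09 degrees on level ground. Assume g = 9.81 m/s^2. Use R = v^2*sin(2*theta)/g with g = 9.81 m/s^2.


R = v^2 * sin(2*theta) / g
Convert angle to radians: theta = 20.09 deg = 0.3506 rad
sin(2*theta) = sin(0.7013) = 0.6452
R = 17.83^2 * 0.6452 / 9.81
R = 317.9089 * 0.6452 / 9.81 = 20.9085 m

20.9085 m


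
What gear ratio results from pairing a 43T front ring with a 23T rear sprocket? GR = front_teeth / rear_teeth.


GR = front_teeth / rear_teeth
GR = 43 / 23
GR = 1.8696

1.8696


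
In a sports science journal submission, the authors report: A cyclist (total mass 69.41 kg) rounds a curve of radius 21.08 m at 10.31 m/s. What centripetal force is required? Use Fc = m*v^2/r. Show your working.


Fc = m * v^2 / r
v^2 = 10.31^2 = 106.2961
Fc = 69.41 * 106.2961 / 21.08
Fc = 7378.0123 / 21.08 = 350.0006 N

350.0006 N
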